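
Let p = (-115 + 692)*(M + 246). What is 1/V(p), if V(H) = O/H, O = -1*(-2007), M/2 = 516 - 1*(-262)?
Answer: 1039754/2007 ≈ 518.06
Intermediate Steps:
M = 1556 (M = 2*(516 - 1*(-262)) = 2*(516 + 262) = 2*778 = 1556)
O = 2007
p = 1039754 (p = (-115 + 692)*(1556 + 246) = 577*1802 = 1039754)
V(H) = 2007/H
1/V(p) = 1/(2007/1039754) = 1039754/2007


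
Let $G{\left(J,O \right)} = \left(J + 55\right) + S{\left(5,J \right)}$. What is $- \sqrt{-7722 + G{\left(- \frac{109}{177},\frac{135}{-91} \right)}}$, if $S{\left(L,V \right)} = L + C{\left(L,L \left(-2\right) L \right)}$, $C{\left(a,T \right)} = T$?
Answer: $- \frac{i \sqrt{241628541}}{177} \approx - 87.822 i$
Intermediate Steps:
$S{\left(L,V \right)} = L - 2 L^{2}$ ($S{\left(L,V \right)} = L + L \left(-2\right) L = L + - 2 L L = L - 2 L^{2}$)
$G{\left(J,O \right)} = 10 + J$ ($G{\left(J,O \right)} = \left(J + 55\right) + 5 \left(1 - 10\right) = \left(55 + J\right) + 5 \left(1 - 10\right) = \left(55 + J\right) + 5 \left(-9\right) = \left(55 + J\right) - 45 = 10 + J$)
$- \sqrt{-7722 + G{\left(- \frac{109}{177},\frac{135}{-91} \right)}} = - \sqrt{-7722 + \left(10 - \frac{109}{177}\right)} = - \sqrt{-7722 + \frac{1661}{177}} = - \sqrt{- \frac{1365133}{177}} = - \frac{i \sqrt{241628541}}{177}$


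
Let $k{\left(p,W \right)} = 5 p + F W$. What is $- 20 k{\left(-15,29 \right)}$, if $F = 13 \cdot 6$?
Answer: $-43740$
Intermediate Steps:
$F = 78$
$k{\left(p,W \right)} = 5 p + 78 W$
$- 20 k{\left(-15,29 \right)} = - 20 \left(5 \left(-15\right) + 78 \cdot 29\right) = - 20 \left(-75 + 2262\right) = \left(-20\right) 2187 = -43740$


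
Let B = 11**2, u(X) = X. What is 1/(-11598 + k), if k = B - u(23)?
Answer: -1/11500 ≈ -8.6957e-5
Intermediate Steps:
B = 121
k = 98 (k = 121 - 1*23 = 121 - 23 = 98)
1/(-11598 + k) = 1/(-11598 + 98) = 1/(-11500) = -1/11500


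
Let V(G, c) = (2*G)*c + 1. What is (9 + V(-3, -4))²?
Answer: 1156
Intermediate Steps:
V(G, c) = 1 + 2*G*c (V(G, c) = 2*G*c + 1 = 1 + 2*G*c)
(9 + V(-3, -4))² = (9 + (1 + 2*(-3)*(-4)))² = (9 + (1 + 24))² = (9 + 25)² = 34² = 1156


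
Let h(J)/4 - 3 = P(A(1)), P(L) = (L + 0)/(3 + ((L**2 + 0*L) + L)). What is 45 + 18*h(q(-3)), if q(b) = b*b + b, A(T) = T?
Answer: 1377/5 ≈ 275.40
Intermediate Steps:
q(b) = b + b**2 (q(b) = b**2 + b = b + b**2)
P(L) = L/(3 + L + L**2) (P(L) = L/(3 + ((L**2 + 0) + L)) = L/(3 + (L**2 + L)) = L/(3 + (L + L**2)) = L/(3 + L + L**2))
h(J) = 64/5 (h(J) = 12 + 4*(1/(3 + 1 + 1**2)) = 12 + 4*(1/(3 + 1 + 1)) = 12 + 4*(1/5) = 12 + 4/5 = 64/5)
45 + 18*h(q(-3)) = 45 + 18*(64/5) = 45 + 1152/5 = 1377/5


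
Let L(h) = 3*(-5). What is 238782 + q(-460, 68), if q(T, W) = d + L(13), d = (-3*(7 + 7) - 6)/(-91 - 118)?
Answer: 49902351/209 ≈ 2.3877e+5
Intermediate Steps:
L(h) = -15
d = 48/209 (d = (-3*14 - 6)/(-209) = (-42 - 6)*(-1/209) = -48*(-1/209) = 48/209 ≈ 0.22967)
q(T, W) = -3087/209 (q(T, W) = 48/209 - 15 = -3087/209)
238782 + q(-460, 68) = 238782 - 3087/209 = 49902351/209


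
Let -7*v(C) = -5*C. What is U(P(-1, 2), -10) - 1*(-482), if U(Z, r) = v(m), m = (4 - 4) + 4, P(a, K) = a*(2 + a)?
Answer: 3394/7 ≈ 484.86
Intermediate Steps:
m = 4 (m = 0 + 4 = 4)
v(C) = 5*C/7 (v(C) = -(-5)*C/7 = 5*C/7)
U(Z, r) = 20/7 (U(Z, r) = (5/7)*4 = 20/7)
U(P(-1, 2), -10) - 1*(-482) = 20/7 - 1*(-482) = 20/7 + 482 = 3394/7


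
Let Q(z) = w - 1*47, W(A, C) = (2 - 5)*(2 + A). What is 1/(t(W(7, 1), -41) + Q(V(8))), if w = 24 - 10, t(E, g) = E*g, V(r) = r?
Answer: 1/1074 ≈ 0.00093110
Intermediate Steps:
W(A, C) = -6 - 3*A (W(A, C) = -3*(2 + A) = -6 - 3*A)
w = 14
Q(z) = -33 (Q(z) = 14 - 1*47 = 14 - 47 = -33)
1/(t(W(7, 1), -41) + Q(V(8))) = 1/((-6 - 3*7)*(-41) - 33) = 1/((-6 - 21)*(-41) - 33) = 1/(-27*(-41) - 33) = 1/(1107 - 33) = 1/1074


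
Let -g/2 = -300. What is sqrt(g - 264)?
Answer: 4*sqrt(21) ≈ 18.330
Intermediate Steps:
g = 600 (g = -2*(-300) = 600)
sqrt(g - 264) = sqrt(600 - 264) = sqrt(336) = 4*sqrt(21)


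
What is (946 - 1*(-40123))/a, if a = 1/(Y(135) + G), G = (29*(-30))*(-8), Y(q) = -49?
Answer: 283827859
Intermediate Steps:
G = 6960 (G = -870*(-8) = 6960)
a = 1/6911 (a = 1/(-49 + 6960) = 1/6911 ≈ 0.00014470)
(946 - 1*(-40123))/a = (946 - 1*(-40123))/(1/6911) = (946 + 40123)*6911 = 41069*6911 = 283827859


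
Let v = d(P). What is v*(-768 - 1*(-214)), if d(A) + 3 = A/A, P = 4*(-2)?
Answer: 1108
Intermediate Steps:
P = -8
d(A) = -2 (d(A) = -3 + A/A = -3 + 1 = -2)
v = -2
v*(-768 - 1*(-214)) = -2*(-768 - 1*(-214)) = -2*(-768 + 214) = -2*(-554) = 1108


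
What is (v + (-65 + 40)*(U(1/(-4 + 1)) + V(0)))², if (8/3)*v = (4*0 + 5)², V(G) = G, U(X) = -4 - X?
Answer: 5880625/576 ≈ 10209.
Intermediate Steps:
v = 75/8 (v = 3*(4*0 + 5)²/8 = 3*(0 + 5)²/8 = (3/8)*5² = (3/8)*25 = 75/8 ≈ 9.3750)
(v + (-65 + 40)*(U(1/(-4 + 1)) + V(0)))² = (75/8 + (-65 + 40)*((-4 - 1/(-4 + 1)) + 0))² = (75/8 - 25*((-4 - 1/(-3)) + 0))² = (75/8 - 25*((-4 - 1*(-⅓)) + 0))² = (75/8 - 25*((-4 + ⅓) + 0))² = (75/8 - 25*(-11/3 + 0))² = (75/8 - 25*(-11/3))² = (75/8 + 275/3)² = (2425/24)² = 5880625/576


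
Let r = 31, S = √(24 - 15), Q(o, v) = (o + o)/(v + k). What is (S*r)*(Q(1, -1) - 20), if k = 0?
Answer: -2046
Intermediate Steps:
Q(o, v) = 2*o/v (Q(o, v) = (o + o)/(v + 0) = (2*o)/v = 2*o/v)
S = 3 (S = √9 = 3)
(S*r)*(Q(1, -1) - 20) = (3*31)*(2*1/(-1) - 20) = 93*(2*1*(-1) - 20) = 93*(-2 - 20) = 93*(-22) = -2046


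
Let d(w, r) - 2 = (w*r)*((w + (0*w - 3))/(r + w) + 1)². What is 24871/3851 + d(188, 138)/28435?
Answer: 25312156595909/2909390122265 ≈ 8.7002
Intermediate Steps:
d(w, r) = 2 + r*w*(1 + (-3 + w)/(r + w))² (d(w, r) = 2 + (w*r)*((w + (0*w - 3))/(r + w) + 1)² = 2 + (r*w)*((w + (0 - 3))/(r + w) + 1)² = 2 + (r*w)*((w - 3)/(r + w) + 1)² = 2 + (r*w)*((-3 + w)/(r + w) + 1)² = 2 + (r*w)*(1 + (-3 + w)/(r + w))² = 2 + r*w*(1 + (-3 + w)/(r + w))²)
24871/3851 + d(188, 138)/28435 = 24871/3851 + (2 + 138*188*(-3 + 138 + 2*188)²/(138 + 188)²)/28435 = 24871*(1/3851) + (2 + 138*188*(-3 + 138 + 376)²/326²)*(1/28435) = 24871/3851 + (2 + 138*188*(1/106276)*511²)*(1/28435) = 24871/3851 + (2 + 138*188*(1/106276)*261121)*(1/28435) = 24871/3851 + (2 + 1693630806/26569)*(1/28435) = 24871/3851 + (1693683944/26569)*(1/28435) = 24871/3851 + 1693683944/755489515 = 25312156595909/2909390122265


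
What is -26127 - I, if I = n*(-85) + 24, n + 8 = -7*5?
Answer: -29806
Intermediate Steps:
n = -43 (n = -8 - 7*5 = -8 - 35 = -43)
I = 3679 (I = -43*(-85) + 24 = 3655 + 24 = 3679)
-26127 - I = -26127 - 1*3679 = -26127 - 3679 = -29806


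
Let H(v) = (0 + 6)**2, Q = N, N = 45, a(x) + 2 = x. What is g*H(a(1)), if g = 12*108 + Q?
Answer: 48276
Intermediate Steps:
a(x) = -2 + x
Q = 45
H(v) = 36 (H(v) = 6**2 = 36)
g = 1341 (g = 12*108 + 45 = 1296 + 45 = 1341)
g*H(a(1)) = 1341*36 = 48276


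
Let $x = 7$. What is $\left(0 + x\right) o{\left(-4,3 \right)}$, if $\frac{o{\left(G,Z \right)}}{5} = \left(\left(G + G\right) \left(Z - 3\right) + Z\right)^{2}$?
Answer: $315$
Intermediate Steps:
$o{\left(G,Z \right)} = 5 \left(Z + 2 G \left(-3 + Z\right)\right)^{2}$ ($o{\left(G,Z \right)} = 5 \left(\left(G + G\right) \left(Z - 3\right) + Z\right)^{2} = 5 \left(2 G \left(-3 + Z\right) + Z\right)^{2} = 5 \left(Z + 2 G \left(-3 + Z\right)\right)^{2}$)
$\left(0 + x\right) o{\left(-4,3 \right)} = \left(0 + 7\right) 5 \left(3 - -24 + 2 \left(-4\right) 3\right)^{2} = 7 \cdot 5 \left(3 + 24 - 24\right)^{2} = 7 \cdot 5 \cdot 3^{2} = 7 \cdot 5 \cdot 9 = 7 \cdot 45 = 315$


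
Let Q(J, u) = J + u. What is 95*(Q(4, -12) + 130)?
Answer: 11590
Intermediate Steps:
95*(Q(4, -12) + 130) = 95*((4 - 12) + 130) = 95*(-8 + 130) = 95*122 = 11590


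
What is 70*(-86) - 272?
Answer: -6292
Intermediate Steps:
70*(-86) - 272 = -6020 - 272 = -6292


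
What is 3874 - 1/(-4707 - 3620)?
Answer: 32258799/8327 ≈ 3874.0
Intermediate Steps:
3874 - 1/(-4707 - 3620) = 3874 - 1/(-8327) = 3874 - 1*(-1/8327) = 3874 + 1/8327 = 32258799/8327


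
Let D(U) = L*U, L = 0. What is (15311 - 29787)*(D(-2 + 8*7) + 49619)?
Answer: -718284644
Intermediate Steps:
D(U) = 0 (D(U) = 0*U = 0)
(15311 - 29787)*(D(-2 + 8*7) + 49619) = (15311 - 29787)*(0 + 49619) = -14476*49619 = -718284644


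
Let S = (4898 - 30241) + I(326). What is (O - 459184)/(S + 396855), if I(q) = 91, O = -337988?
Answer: -797172/371603 ≈ -2.1452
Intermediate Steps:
S = -25252 (S = (4898 - 30241) + 91 = -25343 + 91 = -25252)
(O - 459184)/(S + 396855) = (-337988 - 459184)/(-25252 + 396855) = -797172/371603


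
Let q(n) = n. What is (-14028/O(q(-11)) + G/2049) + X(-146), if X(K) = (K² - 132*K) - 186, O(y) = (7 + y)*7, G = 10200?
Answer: 27940149/683 ≈ 40908.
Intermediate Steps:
O(y) = 49 + 7*y
X(K) = -186 + K² - 132*K
(-14028/O(q(-11)) + G/2049) + X(-146) = (-14028/(49 + 7*(-11)) + 10200/2049) + (-186 + (-146)² - 132*(-146)) = (-14028/(49 - 77) + 10200*(1/2049)) + (-186 + 21316 + 19272) = (-14028/(-28) + 3400/683) + 40402 = (-14028*(-1/28) + 3400/683) + 40402 = (501 + 3400/683) + 40402 = 345583/683 + 40402 = 27940149/683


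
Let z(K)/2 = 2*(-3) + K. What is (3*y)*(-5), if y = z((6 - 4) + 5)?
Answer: -30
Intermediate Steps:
z(K) = -12 + 2*K (z(K) = 2*(2*(-3) + K) = 2*(-6 + K) = -12 + 2*K)
y = 2 (y = -12 + 2*((6 - 4) + 5) = -12 + 2*(2 + 5) = -12 + 2*7 = -12 + 14 = 2)
(3*y)*(-5) = (3*2)*(-5) = 6*(-5) = -30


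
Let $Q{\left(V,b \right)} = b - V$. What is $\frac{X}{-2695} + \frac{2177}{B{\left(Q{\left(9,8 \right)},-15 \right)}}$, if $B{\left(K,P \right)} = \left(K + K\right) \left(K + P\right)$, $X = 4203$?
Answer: $\frac{5732519}{86240} \approx 66.472$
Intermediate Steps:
$B{\left(K,P \right)} = 2 K \left(K + P\right)$
$\frac{X}{-2695} + \frac{2177}{B{\left(Q{\left(9,8 \right)},-15 \right)}} = \frac{4203}{-2695} + \frac{2177}{2 \left(8 - 9\right) \left(\left(8 - 9\right) - 15\right)} = 4203 \left(- \frac{1}{2695}\right) + \frac{2177}{2 \left(8 - 9\right) \left(\left(8 - 9\right) - 15\right)} = - \frac{4203}{2695} + \frac{2177}{2 \left(-1\right) \left(-1 - 15\right)} = - \frac{4203}{2695} + \frac{2177}{2 \left(-1\right) \left(-16\right)} = - \frac{4203}{2695} + \frac{2177}{32} = \frac{5732519}{86240}$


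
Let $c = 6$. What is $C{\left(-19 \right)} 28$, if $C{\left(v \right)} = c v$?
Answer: $-3192$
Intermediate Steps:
$C{\left(v \right)} = 6 v$
$C{\left(-19 \right)} 28 = 6 \left(-19\right) 28 = \left(-114\right) 28 = -3192$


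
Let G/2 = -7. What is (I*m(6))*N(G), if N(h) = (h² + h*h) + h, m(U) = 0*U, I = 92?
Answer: 0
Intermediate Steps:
m(U) = 0
G = -14 (G = 2*(-7) = -14)
N(h) = h + 2*h² (N(h) = (h² + h²) + h = 2*h² + h = h + 2*h²)
(I*m(6))*N(G) = (92*0)*(-14*(1 + 2*(-14))) = 0*(-14*(1 - 28)) = 0*(-14*(-27)) = 0*378 = 0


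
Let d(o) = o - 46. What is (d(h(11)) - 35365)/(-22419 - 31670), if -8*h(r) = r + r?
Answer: 141655/216356 ≈ 0.65473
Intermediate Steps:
h(r) = -r/4 (h(r) = -(r + r)/8 = -r/4)
d(o) = -46 + o
(d(h(11)) - 35365)/(-22419 - 31670) = ((-46 - ¼*11) - 35365)/(-22419 - 31670) = ((-46 - 11/4) - 35365)/(-54089) = (-195/4 - 35365)*(-1/54089) = -141655/4*(-1/54089) = 141655/216356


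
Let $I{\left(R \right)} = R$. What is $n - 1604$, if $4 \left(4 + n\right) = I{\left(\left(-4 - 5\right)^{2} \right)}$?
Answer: $- \frac{6351}{4} \approx -1587.8$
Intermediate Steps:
$n = \frac{65}{4}$ ($n = -4 + \frac{\left(-4 - 5\right)^{2}}{4} = -4 + \frac{\left(-9\right)^{2}}{4} = -4 + \frac{1}{4} \cdot 81 = -4 + \frac{81}{4} = \frac{65}{4} \approx 16.25$)
$n - 1604 = \frac{65}{4} - 1604 = - \frac{6351}{4}$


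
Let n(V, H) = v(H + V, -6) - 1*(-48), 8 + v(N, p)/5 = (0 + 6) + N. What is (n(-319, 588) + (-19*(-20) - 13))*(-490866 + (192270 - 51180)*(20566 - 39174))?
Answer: -4595313775500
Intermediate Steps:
v(N, p) = -10 + 5*N (v(N, p) = -40 + 5*((0 + 6) + N) = -40 + 5*(6 + N) = -40 + (30 + 5*N) = -10 + 5*N)
n(V, H) = 38 + 5*H + 5*V (n(V, H) = (-10 + 5*(H + V)) - 1*(-48) = (-10 + (5*H + 5*V)) + 48 = (-10 + 5*H + 5*V) + 48 = 38 + 5*H + 5*V)
(n(-319, 588) + (-19*(-20) - 13))*(-490866 + (192270 - 51180)*(20566 - 39174)) = ((38 + 5*588 + 5*(-319)) + (-19*(-20) - 13))*(-490866 + (192270 - 51180)*(20566 - 39174)) = ((38 + 2940 - 1595) + (380 - 13))*(-490866 + 141090*(-18608)) = (1383 + 367)*(-490866 - 2625402720) = 1750*(-2625893586) = -4595313775500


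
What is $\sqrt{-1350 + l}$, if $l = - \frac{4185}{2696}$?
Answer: $\frac{9 i \sqrt{30319890}}{1348} \approx 36.763 i$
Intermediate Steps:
$l = - \frac{4185}{2696}$ ($l = \left(-4185\right) \frac{1}{2696} = - \frac{4185}{2696} \approx -1.5523$)
$\sqrt{-1350 + l} = \sqrt{-1350 - \frac{4185}{2696}} = \sqrt{- \frac{3643785}{2696}} = \frac{9 i \sqrt{30319890}}{1348}$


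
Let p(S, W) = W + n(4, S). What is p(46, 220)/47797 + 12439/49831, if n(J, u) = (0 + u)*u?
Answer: 710952099/2381772307 ≈ 0.29850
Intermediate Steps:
n(J, u) = u² (n(J, u) = u*u = u²)
p(S, W) = W + S²
p(46, 220)/47797 + 12439/49831 = (220 + 46²)/47797 + 12439/49831 = (220 + 2116)*(1/47797) + 12439*(1/49831) = 2336*(1/47797) + 12439/49831 = 2336/47797 + 12439/49831 = 710952099/2381772307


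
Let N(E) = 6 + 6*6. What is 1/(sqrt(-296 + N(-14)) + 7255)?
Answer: 7255/52635279 - I*sqrt(254)/52635279 ≈ 0.00013784 - 3.0279e-7*I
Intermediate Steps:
N(E) = 42 (N(E) = 6 + 36 = 42)
1/(sqrt(-296 + N(-14)) + 7255) = 1/(sqrt(-296 + 42) + 7255) = 1/(sqrt(-254) + 7255) = 1/(I*sqrt(254) + 7255) = 1/(7255 + I*sqrt(254))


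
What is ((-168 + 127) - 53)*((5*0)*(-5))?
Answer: 0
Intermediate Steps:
((-168 + 127) - 53)*((5*0)*(-5)) = (-41 - 53)*(0*(-5)) = -94*0 = 0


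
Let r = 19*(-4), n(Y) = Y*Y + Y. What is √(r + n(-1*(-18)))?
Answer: √266 ≈ 16.310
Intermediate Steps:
n(Y) = Y + Y² (n(Y) = Y² + Y = Y + Y²)
r = -76
√(r + n(-1*(-18))) = √(-76 + (-1*(-18))*(1 - 1*(-18))) = √(-76 + 18*(1 + 18)) = √(-76 + 18*19) = √(-76 + 342) = √266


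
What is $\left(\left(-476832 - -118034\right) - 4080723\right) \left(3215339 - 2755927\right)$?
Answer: $-2039569221652$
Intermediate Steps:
$\left(\left(-476832 - -118034\right) - 4080723\right) \left(3215339 - 2755927\right) = \left(\left(-476832 + 118034\right) - 4080723\right) 459412 = \left(-358798 - 4080723\right) 459412 = \left(-4439521\right) 459412 = -2039569221652$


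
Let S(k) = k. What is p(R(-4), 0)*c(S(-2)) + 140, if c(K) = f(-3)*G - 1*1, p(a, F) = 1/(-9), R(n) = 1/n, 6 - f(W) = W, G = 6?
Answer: 1207/9 ≈ 134.11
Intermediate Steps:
f(W) = 6 - W
p(a, F) = -1/9
c(K) = 53 (c(K) = (6 - 1*(-3))*6 - 1*1 = (6 + 3)*6 - 1 = 9*6 - 1 = 54 - 1 = 53)
p(R(-4), 0)*c(S(-2)) + 140 = -1/9*53 + 140 = -53/9 + 140 = 1207/9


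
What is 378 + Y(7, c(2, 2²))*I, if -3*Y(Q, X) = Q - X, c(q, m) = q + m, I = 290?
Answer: 844/3 ≈ 281.33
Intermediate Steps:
c(q, m) = m + q
Y(Q, X) = -Q/3 + X/3 (Y(Q, X) = -(Q - X)/3 = -Q/3 + X/3)
378 + Y(7, c(2, 2²))*I = 378 + (-⅓*7 + (2² + 2)/3)*290 = 378 + (-7/3 + (4 + 2)/3)*290 = 378 + (-7/3 + (⅓)*6)*290 = 378 + (-7/3 + 2)*290 = 378 - ⅓*290 = 378 - 290/3 = 844/3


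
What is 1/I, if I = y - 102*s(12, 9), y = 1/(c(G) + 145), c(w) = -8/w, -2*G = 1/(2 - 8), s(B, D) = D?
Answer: -49/44981 ≈ -0.0010893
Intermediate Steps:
G = 1/12 (G = -1/(2*(2 - 8)) = -½/(-6) = -½*(-⅙) = 1/12 ≈ 0.083333)
y = 1/49 (y = 1/(-8/1/12 + 145) = 1/(-8*12 + 145) = 1/(-96 + 145) = 1/49 ≈ 0.020408)
I = -44981/49 (I = 1/49 - 102*9 = 1/49 - 918 = -44981/49 ≈ -917.98)
1/I = 1/(-44981/49) = -49/44981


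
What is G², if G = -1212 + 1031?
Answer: 32761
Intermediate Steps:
G = -181
G² = (-181)² = 32761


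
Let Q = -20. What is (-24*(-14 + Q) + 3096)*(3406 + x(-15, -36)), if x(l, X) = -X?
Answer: 13465104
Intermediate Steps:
(-24*(-14 + Q) + 3096)*(3406 + x(-15, -36)) = (-24*(-14 - 20) + 3096)*(3406 - 1*(-36)) = (-24*(-34) + 3096)*(3406 + 36) = (816 + 3096)*3442 = 3912*3442 = 13465104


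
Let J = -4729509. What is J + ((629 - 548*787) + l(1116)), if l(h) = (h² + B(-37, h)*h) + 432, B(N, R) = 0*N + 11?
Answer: -3901992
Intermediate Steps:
B(N, R) = 11 (B(N, R) = 0 + 11 = 11)
l(h) = 432 + h² + 11*h (l(h) = (h² + 11*h) + 432 = 432 + h² + 11*h)
J + ((629 - 548*787) + l(1116)) = -4729509 + ((629 - 548*787) + (432 + 1116² + 11*1116)) = -4729509 + ((629 - 431276) + (432 + 1245456 + 12276)) = -4729509 + (-430647 + 1258164) = -4729509 + 827517 = -3901992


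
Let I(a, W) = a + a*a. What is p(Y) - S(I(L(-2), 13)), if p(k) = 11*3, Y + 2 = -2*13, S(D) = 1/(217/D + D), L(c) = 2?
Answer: 8343/253 ≈ 32.976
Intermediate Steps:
I(a, W) = a + a²
S(D) = 1/(D + 217/D)
Y = -28 (Y = -2 - 2*13 = -2 - 26 = -28)
p(k) = 33
p(Y) - S(I(L(-2), 13)) = 33 - 2*(1 + 2)/(217 + (2*(1 + 2))²) = 33 - 2*3/(217 + (2*3)²) = 33 - 6/(217 + 6²) = 33 - 6/(217 + 36) = 33 - 6/253 = 8343/253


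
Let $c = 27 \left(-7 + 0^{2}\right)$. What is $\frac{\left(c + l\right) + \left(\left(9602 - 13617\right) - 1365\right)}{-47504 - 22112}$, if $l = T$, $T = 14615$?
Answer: $- \frac{4523}{34808} \approx -0.12994$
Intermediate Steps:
$l = 14615$
$c = -189$ ($c = 27 \left(-7 + 0\right) = 27 \left(-7\right) = -189$)
$\frac{\left(c + l\right) + \left(\left(9602 - 13617\right) - 1365\right)}{-47504 - 22112} = \frac{\left(-189 + 14615\right) + \left(\left(9602 - 13617\right) - 1365\right)}{-47504 - 22112} = \frac{14426 - 5380}{-69616} = \left(14426 - 5380\right) \left(- \frac{1}{69616}\right) = 9046 \left(- \frac{1}{69616}\right) = - \frac{4523}{34808}$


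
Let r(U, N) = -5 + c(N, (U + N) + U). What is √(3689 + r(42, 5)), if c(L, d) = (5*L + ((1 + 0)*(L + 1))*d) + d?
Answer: 38*√3 ≈ 65.818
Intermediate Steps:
c(L, d) = d + 5*L + d*(1 + L) (c(L, d) = (5*L + (1*(1 + L))*d) + d = (5*L + (1 + L)*d) + d = (5*L + d*(1 + L)) + d = d + 5*L + d*(1 + L))
r(U, N) = -5 + 4*U + 7*N + N*(N + 2*U) (r(U, N) = -5 + (2*((U + N) + U) + 5*N + N*((U + N) + U)) = -5 + (2*((N + U) + U) + 5*N + N*((N + U) + U)) = -5 + (2*(N + 2*U) + 5*N + N*(N + 2*U)) = -5 + ((2*N + 4*U) + 5*N + N*(N + 2*U)) = -5 + (4*U + 7*N + N*(N + 2*U)) = -5 + 4*U + 7*N + N*(N + 2*U))
√(3689 + r(42, 5)) = √(3689 + (-5 + 4*42 + 7*5 + 5*(5 + 2*42))) = √(3689 + (-5 + 168 + 35 + 5*(5 + 84))) = √(3689 + (-5 + 168 + 35 + 5*89)) = √(3689 + (-5 + 168 + 35 + 445)) = √(3689 + 643) = √4332 = 38*√3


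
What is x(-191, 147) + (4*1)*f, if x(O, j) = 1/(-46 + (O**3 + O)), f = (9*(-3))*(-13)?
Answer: 9783223631/6968108 ≈ 1404.0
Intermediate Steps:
f = 351 (f = -27*(-13) = 351)
x(O, j) = 1/(-46 + O + O**3) (x(O, j) = 1/(-46 + (O + O**3)) = 1/(-46 + O + O**3))
x(-191, 147) + (4*1)*f = 1/(-46 - 191 + (-191)**3) + (4*1)*351 = 1/(-46 - 191 - 6967871) + 4*351 = 1/(-6968108) + 1404 = -1/6968108 + 1404 = 9783223631/6968108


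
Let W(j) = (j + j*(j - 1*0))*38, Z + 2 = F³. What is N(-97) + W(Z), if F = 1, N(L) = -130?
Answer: -130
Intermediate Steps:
Z = -1 (Z = -2 + 1³ = -2 + 1 = -1)
W(j) = 38*j + 38*j² (W(j) = (j + j*(j + 0))*38 = (j + j*j)*38 = (j + j²)*38 = 38*j + 38*j²)
N(-97) + W(Z) = -130 + 38*(-1)*(1 - 1) = -130 + 38*(-1)*0 = -130 + 0 = -130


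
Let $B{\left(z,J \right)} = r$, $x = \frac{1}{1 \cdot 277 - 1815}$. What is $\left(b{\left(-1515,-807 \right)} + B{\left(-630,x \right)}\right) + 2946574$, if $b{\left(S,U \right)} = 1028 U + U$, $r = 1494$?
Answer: $2117665$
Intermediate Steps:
$x = - \frac{1}{1538}$ ($x = \frac{1}{277 - 1815} = \frac{1}{-1538} = - \frac{1}{1538} \approx -0.0006502$)
$B{\left(z,J \right)} = 1494$
$b{\left(S,U \right)} = 1029 U$
$\left(b{\left(-1515,-807 \right)} + B{\left(-630,x \right)}\right) + 2946574 = \left(1029 \left(-807\right) + 1494\right) + 2946574 = \left(-830403 + 1494\right) + 2946574 = -828909 + 2946574 = 2117665$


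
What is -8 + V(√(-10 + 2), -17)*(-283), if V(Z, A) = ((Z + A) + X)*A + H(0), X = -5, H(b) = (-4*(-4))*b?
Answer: -105850 + 9622*I*√2 ≈ -1.0585e+5 + 13608.0*I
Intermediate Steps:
H(b) = 16*b
V(Z, A) = A*(-5 + A + Z) (V(Z, A) = ((Z + A) - 5)*A + 16*0 = ((A + Z) - 5)*A + 0 = (-5 + A + Z)*A + 0 = A*(-5 + A + Z) + 0 = A*(-5 + A + Z))
-8 + V(√(-10 + 2), -17)*(-283) = -8 - 17*(-5 - 17 + √(-10 + 2))*(-283) = -8 - 17*(-5 - 17 + √(-8))*(-283) = -8 - 17*(-5 - 17 + 2*I*√2)*(-283) = -8 - 17*(-22 + 2*I*√2)*(-283) = -8 + (374 - 34*I*√2)*(-283) = -8 + (-105842 + 9622*I*√2) = -105850 + 9622*I*√2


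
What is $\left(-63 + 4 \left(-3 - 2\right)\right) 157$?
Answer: $-13031$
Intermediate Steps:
$\left(-63 + 4 \left(-3 - 2\right)\right) 157 = \left(-63 + 4 \left(-5\right)\right) 157 = \left(-63 - 20\right) 157 = \left(-83\right) 157 = -13031$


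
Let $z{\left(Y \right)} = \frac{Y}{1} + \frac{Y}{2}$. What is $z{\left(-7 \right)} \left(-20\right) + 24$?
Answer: $234$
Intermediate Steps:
$z{\left(Y \right)} = \frac{3 Y}{2}$ ($z{\left(Y \right)} = Y 1 + Y \frac{1}{2} = Y + \frac{Y}{2} = \frac{3 Y}{2}$)
$z{\left(-7 \right)} \left(-20\right) + 24 = \frac{3}{2} \left(-7\right) \left(-20\right) + 24 = \left(- \frac{21}{2}\right) \left(-20\right) + 24 = 210 + 24 = 234$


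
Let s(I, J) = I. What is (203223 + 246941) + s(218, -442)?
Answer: 450382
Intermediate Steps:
(203223 + 246941) + s(218, -442) = (203223 + 246941) + 218 = 450164 + 218 = 450382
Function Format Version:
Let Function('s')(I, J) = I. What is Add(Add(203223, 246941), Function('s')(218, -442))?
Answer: 450382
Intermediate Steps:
Add(Add(203223, 246941), Function('s')(218, -442)) = Add(Add(203223, 246941), 218) = Add(450164, 218) = 450382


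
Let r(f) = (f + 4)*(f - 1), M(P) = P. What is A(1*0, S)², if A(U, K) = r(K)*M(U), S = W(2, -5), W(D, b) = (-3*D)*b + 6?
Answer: 0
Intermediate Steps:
W(D, b) = 6 - 3*D*b (W(D, b) = -3*D*b + 6 = 6 - 3*D*b)
r(f) = (-1 + f)*(4 + f) (r(f) = (4 + f)*(-1 + f) = (-1 + f)*(4 + f))
S = 36 (S = 6 - 3*2*(-5) = 6 + 30 = 36)
A(U, K) = U*(-4 + K² + 3*K) (A(U, K) = (-4 + K² + 3*K)*U = U*(-4 + K² + 3*K))
A(1*0, S)² = ((1*0)*(-4 + 36² + 3*36))² = (0*(-4 + 1296 + 108))² = (0*1400)² = 0² = 0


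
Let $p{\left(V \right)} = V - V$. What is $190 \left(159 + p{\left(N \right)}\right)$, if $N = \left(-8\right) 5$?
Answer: $30210$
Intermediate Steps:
$N = -40$
$p{\left(V \right)} = 0$
$190 \left(159 + p{\left(N \right)}\right) = 190 \left(159 + 0\right) = 190 \cdot 159 = 30210$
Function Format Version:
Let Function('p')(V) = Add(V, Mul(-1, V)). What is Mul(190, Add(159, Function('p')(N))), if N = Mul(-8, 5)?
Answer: 30210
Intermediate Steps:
N = -40
Function('p')(V) = 0
Mul(190, Add(159, Function('p')(N))) = Mul(190, Add(159, 0)) = Mul(190, 159) = 30210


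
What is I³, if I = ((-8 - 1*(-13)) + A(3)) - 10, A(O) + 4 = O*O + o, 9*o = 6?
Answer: 8/27 ≈ 0.29630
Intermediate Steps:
o = ⅔ (o = (⅑)*6 = ⅔ ≈ 0.66667)
A(O) = -10/3 + O² (A(O) = -4 + (O*O + ⅔) = -4 + (O² + ⅔) = -4 + (⅔ + O²) = -10/3 + O²)
I = ⅔ (I = ((-8 - 1*(-13)) + (-10/3 + 3²)) - 10 = ((-8 + 13) + (-10/3 + 9)) - 10 = (5 + 17/3) - 10 = 32/3 - 10 = ⅔ ≈ 0.66667)
I³ = (⅔)³ = 8/27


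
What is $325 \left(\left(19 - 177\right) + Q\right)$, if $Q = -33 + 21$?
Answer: $-55250$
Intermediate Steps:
$Q = -12$
$325 \left(\left(19 - 177\right) + Q\right) = 325 \left(\left(19 - 177\right) - 12\right) = 325 \left(-158 - 12\right) = 325 \left(-170\right) = -55250$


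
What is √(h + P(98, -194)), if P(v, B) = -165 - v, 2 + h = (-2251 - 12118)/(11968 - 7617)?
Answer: 2*I*√1269821946/4351 ≈ 16.38*I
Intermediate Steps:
h = -23071/4351 (h = -2 + (-2251 - 12118)/(11968 - 7617) = -2 - 14369/4351 = -23071/4351 ≈ -5.3025)
√(h + P(98, -194)) = √(-23071/4351 + (-165 - 1*98)) = √(-23071/4351 + (-165 - 98)) = √(-23071/4351 - 263) = √(-1167384/4351) = 2*I*√1269821946/4351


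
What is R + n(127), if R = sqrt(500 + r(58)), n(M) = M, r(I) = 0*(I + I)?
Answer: 127 + 10*sqrt(5) ≈ 149.36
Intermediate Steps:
r(I) = 0 (r(I) = 0*(2*I) = 0)
R = 10*sqrt(5) (R = sqrt(500 + 0) = sqrt(500) = 10*sqrt(5) ≈ 22.361)
R + n(127) = 10*sqrt(5) + 127 = 127 + 10*sqrt(5)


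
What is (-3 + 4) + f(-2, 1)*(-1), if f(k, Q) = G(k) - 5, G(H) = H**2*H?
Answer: 14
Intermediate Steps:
G(H) = H**3
f(k, Q) = -5 + k**3 (f(k, Q) = k**3 - 5 = -5 + k**3)
(-3 + 4) + f(-2, 1)*(-1) = (-3 + 4) + (-5 + (-2)**3)*(-1) = 1 + (-5 - 8)*(-1) = 1 - 13*(-1) = 1 + 13 = 14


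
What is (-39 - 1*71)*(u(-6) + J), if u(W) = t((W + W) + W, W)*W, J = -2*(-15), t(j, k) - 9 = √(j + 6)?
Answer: 2640 + 1320*I*√3 ≈ 2640.0 + 2286.3*I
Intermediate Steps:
t(j, k) = 9 + √(6 + j) (t(j, k) = 9 + √(j + 6) = 9 + √(6 + j))
J = 30
u(W) = W*(9 + √(6 + 3*W)) (u(W) = (9 + √(6 + ((W + W) + W)))*W = (9 + √(6 + (2*W + W)))*W = (9 + √(6 + 3*W))*W = W*(9 + √(6 + 3*W)))
(-39 - 1*71)*(u(-6) + J) = (-39 - 1*71)*(-6*(9 + √(6 + 3*(-6))) + 30) = (-39 - 71)*(-6*(9 + √(6 - 18)) + 30) = -110*(-6*(9 + √(-12)) + 30) = -110*(-6*(9 + 2*I*√3) + 30) = -110*((-54 - 12*I*√3) + 30) = -110*(-24 - 12*I*√3) = 2640 + 1320*I*√3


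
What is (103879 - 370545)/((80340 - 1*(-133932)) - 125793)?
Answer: -266666/88479 ≈ -3.0139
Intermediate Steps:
(103879 - 370545)/((80340 - 1*(-133932)) - 125793) = -266666/((80340 + 133932) - 125793) = -266666/(214272 - 125793) = -266666/88479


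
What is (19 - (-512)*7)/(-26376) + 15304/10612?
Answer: 4350277/3332168 ≈ 1.3055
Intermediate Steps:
(19 - (-512)*7)/(-26376) + 15304/10612 = (19 - 64*(-56))*(-1/26376) + 15304*(1/10612) = (19 + 3584)*(-1/26376) + 3826/2653 = 3603*(-1/26376) + 3826/2653 = -1201/8792 + 3826/2653 = 4350277/3332168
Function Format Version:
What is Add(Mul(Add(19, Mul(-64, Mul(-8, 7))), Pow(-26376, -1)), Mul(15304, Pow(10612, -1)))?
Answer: Rational(4350277, 3332168) ≈ 1.3055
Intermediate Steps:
Add(Mul(Add(19, Mul(-64, Mul(-8, 7))), Pow(-26376, -1)), Mul(15304, Pow(10612, -1))) = Add(Mul(Add(19, Mul(-64, -56)), Rational(-1, 26376)), Mul(15304, Rational(1, 10612))) = Add(Mul(Add(19, 3584), Rational(-1, 26376)), Rational(3826, 2653)) = Add(Mul(3603, Rational(-1, 26376)), Rational(3826, 2653)) = Add(Rational(-1201, 8792), Rational(3826, 2653)) = Rational(4350277, 3332168)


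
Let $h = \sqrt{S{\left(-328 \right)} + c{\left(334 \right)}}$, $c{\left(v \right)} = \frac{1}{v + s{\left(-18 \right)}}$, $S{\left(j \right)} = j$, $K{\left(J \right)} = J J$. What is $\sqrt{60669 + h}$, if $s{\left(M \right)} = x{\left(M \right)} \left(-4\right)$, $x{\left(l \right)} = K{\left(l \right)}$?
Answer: $\frac{\sqrt{56145762036 + 962 i \sqrt{303546594}}}{962} \approx 246.31 + 0.036764 i$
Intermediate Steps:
$K{\left(J \right)} = J^{2}$
$x{\left(l \right)} = l^{2}$
$s{\left(M \right)} = - 4 M^{2}$ ($s{\left(M \right)} = M^{2} \left(-4\right) = - 4 M^{2}$)
$c{\left(v \right)} = \frac{1}{-1296 + v}$ ($c{\left(v \right)} = \frac{1}{v - 4 \left(-18\right)^{2}} = \frac{1}{v - 1296} = \frac{1}{-1296 + v}$)
$h = \frac{i \sqrt{303546594}}{962}$ ($h = \sqrt{-328 + \frac{1}{-1296 + 334}} = \sqrt{-328 + \frac{1}{-962}} = \sqrt{-328 - \frac{1}{962}} = \sqrt{- \frac{315537}{962}} = \frac{i \sqrt{303546594}}{962} \approx 18.111 i$)
$\sqrt{60669 + h} = \sqrt{60669 + \frac{i \sqrt{303546594}}{962}}$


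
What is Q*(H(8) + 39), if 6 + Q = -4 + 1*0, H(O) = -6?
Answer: -330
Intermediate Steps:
Q = -10 (Q = -6 + (-4 + 1*0) = -6 + (-4 + 0) = -6 - 4 = -10)
Q*(H(8) + 39) = -10*(-6 + 39) = -10*33 = -330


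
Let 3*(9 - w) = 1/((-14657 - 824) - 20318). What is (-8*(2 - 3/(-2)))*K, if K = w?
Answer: -27064072/107397 ≈ -252.00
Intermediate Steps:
w = 966574/107397 (w = 9 - 1/(3*((-14657 - 824) - 20318)) = 9 - 1/(3*(-15481 - 20318)) = 9 - ⅓/(-35799) = 9 - ⅓*(-1/35799) = 9 + 1/107397 = 966574/107397 ≈ 9.0000)
K = 966574/107397 ≈ 9.0000
(-8*(2 - 3/(-2)))*K = -8*(2 - 3/(-2))*(966574/107397) = -8*(2 - 3*(-½))*(966574/107397) = -8*(2 + 3/2)*(966574/107397) = -8*7/2*(966574/107397) = -28*966574/107397 = -27064072/107397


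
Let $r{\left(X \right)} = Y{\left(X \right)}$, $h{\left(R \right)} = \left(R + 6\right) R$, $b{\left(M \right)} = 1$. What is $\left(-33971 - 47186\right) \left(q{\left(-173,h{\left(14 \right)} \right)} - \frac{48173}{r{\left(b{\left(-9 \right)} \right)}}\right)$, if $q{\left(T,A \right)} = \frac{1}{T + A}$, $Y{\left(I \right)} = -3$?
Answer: $- \frac{418324892698}{321} \approx -1.3032 \cdot 10^{9}$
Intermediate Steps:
$h{\left(R \right)} = R \left(6 + R\right)$ ($h{\left(R \right)} = \left(6 + R\right) R = R \left(6 + R\right)$)
$r{\left(X \right)} = -3$
$q{\left(T,A \right)} = \frac{1}{A + T}$
$\left(-33971 - 47186\right) \left(q{\left(-173,h{\left(14 \right)} \right)} - \frac{48173}{r{\left(b{\left(-9 \right)} \right)}}\right) = \left(-33971 - 47186\right) \left(\frac{1}{14 \left(6 + 14\right) - 173} - \frac{48173}{-3}\right) = - 81157 \left(\frac{1}{14 \cdot 20 - 173} - - \frac{48173}{3}\right) = - 81157 \left(\frac{1}{280 - 173} + \frac{48173}{3}\right) = - 81157 \left(\frac{1}{107} + \frac{48173}{3}\right) = \left(-81157\right) \frac{5154514}{321} = - \frac{418324892698}{321}$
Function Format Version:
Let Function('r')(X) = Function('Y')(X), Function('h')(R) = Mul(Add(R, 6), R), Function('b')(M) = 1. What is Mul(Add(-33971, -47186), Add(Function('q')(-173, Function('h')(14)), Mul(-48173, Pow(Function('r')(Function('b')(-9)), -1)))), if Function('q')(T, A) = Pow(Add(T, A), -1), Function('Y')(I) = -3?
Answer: Rational(-418324892698, 321) ≈ -1.3032e+9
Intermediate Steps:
Function('h')(R) = Mul(R, Add(6, R)) (Function('h')(R) = Mul(Add(6, R), R) = Mul(R, Add(6, R)))
Function('r')(X) = -3
Function('q')(T, A) = Pow(Add(A, T), -1)
Mul(Add(-33971, -47186), Add(Function('q')(-173, Function('h')(14)), Mul(-48173, Pow(Function('r')(Function('b')(-9)), -1)))) = Mul(Add(-33971, -47186), Add(Pow(Add(Mul(14, Add(6, 14)), -173), -1), Mul(-48173, Pow(-3, -1)))) = Mul(-81157, Add(Pow(Add(Mul(14, 20), -173), -1), Mul(-48173, Rational(-1, 3)))) = Mul(-81157, Add(Pow(Add(280, -173), -1), Rational(48173, 3))) = Mul(-81157, Add(Pow(107, -1), Rational(48173, 3))) = Mul(-81157, Add(Rational(1, 107), Rational(48173, 3))) = Mul(-81157, Rational(5154514, 321)) = Rational(-418324892698, 321)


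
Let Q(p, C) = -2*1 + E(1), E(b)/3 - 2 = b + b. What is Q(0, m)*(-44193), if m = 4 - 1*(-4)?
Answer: -441930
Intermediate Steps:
E(b) = 6 + 6*b (E(b) = 6 + 3*(b + b) = 6 + 3*(2*b) = 6 + 6*b)
m = 8 (m = 4 + 4 = 8)
Q(p, C) = 10 (Q(p, C) = -2*1 + (6 + 6*1) = -2 + (6 + 6) = -2 + 12 = 10)
Q(0, m)*(-44193) = 10*(-44193) = -441930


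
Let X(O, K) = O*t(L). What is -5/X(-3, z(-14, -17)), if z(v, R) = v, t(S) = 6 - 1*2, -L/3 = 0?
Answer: 5/12 ≈ 0.41667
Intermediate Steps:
L = 0 (L = -3*0 = 0)
t(S) = 4 (t(S) = 6 - 2 = 4)
X(O, K) = 4*O (X(O, K) = O*4 = 4*O)
-5/X(-3, z(-14, -17)) = -5/(4*(-3)) = -5/(-12) = -5*(-1/12) = 5/12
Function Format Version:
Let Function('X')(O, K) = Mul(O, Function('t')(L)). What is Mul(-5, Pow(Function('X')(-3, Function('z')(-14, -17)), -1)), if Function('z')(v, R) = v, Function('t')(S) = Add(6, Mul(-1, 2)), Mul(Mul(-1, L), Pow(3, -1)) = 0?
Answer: Rational(5, 12) ≈ 0.41667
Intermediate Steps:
L = 0 (L = Mul(-3, 0) = 0)
Function('t')(S) = 4 (Function('t')(S) = Add(6, -2) = 4)
Function('X')(O, K) = Mul(4, O) (Function('X')(O, K) = Mul(O, 4) = Mul(4, O))
Mul(-5, Pow(Function('X')(-3, Function('z')(-14, -17)), -1)) = Mul(-5, Pow(Mul(4, -3), -1)) = Mul(-5, Pow(-12, -1)) = Mul(-5, Rational(-1, 12)) = Rational(5, 12)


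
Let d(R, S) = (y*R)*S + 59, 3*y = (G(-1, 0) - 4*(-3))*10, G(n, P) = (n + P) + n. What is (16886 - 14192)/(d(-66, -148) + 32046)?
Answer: 898/119235 ≈ 0.0075313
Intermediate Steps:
G(n, P) = P + 2*n (G(n, P) = (P + n) + n = P + 2*n)
y = 100/3 (y = (((0 + 2*(-1)) - 4*(-3))*10)/3 = (((0 - 2) + 12)*10)/3 = ((-2 + 12)*10)/3 = (10*10)/3 = (1/3)*100 = 100/3 ≈ 33.333)
d(R, S) = 59 + 100*R*S/3 (d(R, S) = (100*R/3)*S + 59 = 100*R*S/3 + 59 = 59 + 100*R*S/3)
(16886 - 14192)/(d(-66, -148) + 32046) = (16886 - 14192)/((59 + (100/3)*(-66)*(-148)) + 32046) = 2694/((59 + 325600) + 32046) = 2694/(325659 + 32046) = 2694/357705 = 2694*(1/357705) = 898/119235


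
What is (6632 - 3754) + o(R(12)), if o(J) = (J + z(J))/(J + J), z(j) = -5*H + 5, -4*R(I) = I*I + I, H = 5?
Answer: 224543/78 ≈ 2878.8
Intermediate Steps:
R(I) = -I/4 - I²/4 (R(I) = -(I*I + I)/4 = -(I² + I)/4 = -(I + I²)/4 = -I/4 - I²/4)
z(j) = -20 (z(j) = -5*5 + 5 = -25 + 5 = -20)
o(J) = (-20 + J)/(2*J) (o(J) = (J - 20)/(J + J) = (-20 + J)/((2*J)) = (-20 + J)*(1/(2*J)) = (-20 + J)/(2*J))
(6632 - 3754) + o(R(12)) = (6632 - 3754) + (-20 - ¼*12*(1 + 12))/(2*((-¼*12*(1 + 12)))) = 2878 + (-20 - ¼*12*13)/(2*((-¼*12*13))) = 2878 + (½)*(-20 - 39)/(-39) = 2878 + (½)*(-1/39)*(-59) = 2878 + 59/78 = 224543/78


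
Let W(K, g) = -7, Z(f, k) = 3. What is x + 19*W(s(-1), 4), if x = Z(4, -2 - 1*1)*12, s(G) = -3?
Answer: -97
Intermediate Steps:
x = 36 (x = 3*12 = 36)
x + 19*W(s(-1), 4) = 36 + 19*(-7) = 36 - 133 = -97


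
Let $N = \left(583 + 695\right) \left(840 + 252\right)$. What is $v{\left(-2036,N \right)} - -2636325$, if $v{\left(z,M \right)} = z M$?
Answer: $-2838756411$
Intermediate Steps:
$N = 1395576$ ($N = 1278 \cdot 1092 = 1395576$)
$v{\left(z,M \right)} = M z$
$v{\left(-2036,N \right)} - -2636325 = 1395576 \left(-2036\right) - -2636325 = -2841392736 + 2636325 = -2838756411$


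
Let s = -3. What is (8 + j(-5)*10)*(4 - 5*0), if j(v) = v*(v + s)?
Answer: 1632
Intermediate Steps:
j(v) = v*(-3 + v) (j(v) = v*(v - 3) = v*(-3 + v))
(8 + j(-5)*10)*(4 - 5*0) = (8 - 5*(-3 - 5)*10)*(4 - 5*0) = (8 - 5*(-8)*10)*(4 + 0) = (8 + 40*10)*4 = (8 + 400)*4 = 408*4 = 1632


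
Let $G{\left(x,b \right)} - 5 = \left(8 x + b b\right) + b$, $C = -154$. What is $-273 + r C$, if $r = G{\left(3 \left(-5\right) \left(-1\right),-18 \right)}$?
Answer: $-66647$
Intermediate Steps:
$G{\left(x,b \right)} = 5 + b + b^{2} + 8 x$ ($G{\left(x,b \right)} = 5 + \left(\left(8 x + b b\right) + b\right) = 5 + \left(\left(8 x + b^{2}\right) + b\right) = 5 + \left(\left(b^{2} + 8 x\right) + b\right) = 5 + \left(b + b^{2} + 8 x\right) = 5 + b + b^{2} + 8 x$)
$r = 431$ ($r = 5 - 18 + \left(-18\right)^{2} + 8 \cdot 3 \left(-5\right) \left(-1\right) = 5 - 18 + 324 + 8 \left(\left(-15\right) \left(-1\right)\right) = 5 - 18 + 324 + 8 \cdot 15 = 5 - 18 + 324 + 120 = 431$)
$-273 + r C = -273 + 431 \left(-154\right) = -273 - 66374 = -66647$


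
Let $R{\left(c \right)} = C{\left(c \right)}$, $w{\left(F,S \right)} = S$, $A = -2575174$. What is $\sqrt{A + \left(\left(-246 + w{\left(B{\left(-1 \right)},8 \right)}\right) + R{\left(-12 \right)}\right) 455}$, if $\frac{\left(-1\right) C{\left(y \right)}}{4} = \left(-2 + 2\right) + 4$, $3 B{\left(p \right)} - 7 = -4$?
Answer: $2 i \sqrt{672686} \approx 1640.3 i$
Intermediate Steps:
$B{\left(p \right)} = 1$ ($B{\left(p \right)} = \frac{7}{3} + \frac{1}{3} \left(-4\right) = \frac{7}{3} - \frac{4}{3} = 1$)
$C{\left(y \right)} = -16$ ($C{\left(y \right)} = - 4 \left(\left(-2 + 2\right) + 4\right) = - 4 \left(0 + 4\right) = \left(-4\right) 4 = -16$)
$R{\left(c \right)} = -16$
$\sqrt{A + \left(\left(-246 + w{\left(B{\left(-1 \right)},8 \right)}\right) + R{\left(-12 \right)}\right) 455} = \sqrt{-2575174 + \left(\left(-246 + 8\right) - 16\right) 455} = \sqrt{-2575174 + \left(-238 - 16\right) 455} = \sqrt{-2575174 - 115570} = \sqrt{-2690744} = 2 i \sqrt{672686}$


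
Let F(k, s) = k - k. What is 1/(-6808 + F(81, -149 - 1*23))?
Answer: -1/6808 ≈ -0.00014689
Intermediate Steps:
F(k, s) = 0
1/(-6808 + F(81, -149 - 1*23)) = 1/(-6808 + 0) = 1/(-6808) = -1/6808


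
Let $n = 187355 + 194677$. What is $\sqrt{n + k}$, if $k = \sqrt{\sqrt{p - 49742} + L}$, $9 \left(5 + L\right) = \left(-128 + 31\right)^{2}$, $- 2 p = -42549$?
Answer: $\frac{\sqrt{13753152 + 6 \sqrt{2} \sqrt{18728 + 9 i \sqrt{113870}}}}{6} \approx 618.11 + 0.0021087 i$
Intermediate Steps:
$p = \frac{42549}{2}$ ($p = \left(- \frac{1}{2}\right) \left(-42549\right) = \frac{42549}{2} \approx 21275.0$)
$L = \frac{9364}{9}$ ($L = -5 + \frac{\left(-128 + 31\right)^{2}}{9} = -5 + \frac{\left(-97\right)^{2}}{9} = -5 + \frac{1}{9} \cdot 9409 = -5 + \frac{9409}{9} = \frac{9364}{9} \approx 1040.4$)
$k = \sqrt{\frac{9364}{9} + \frac{i \sqrt{113870}}{2}}$ ($k = \sqrt{\sqrt{\frac{42549}{2} - 49742} + \frac{9364}{9}} = \sqrt{\sqrt{- \frac{56935}{2}} + \frac{9364}{9}} = \sqrt{\frac{i \sqrt{113870}}{2} + \frac{9364}{9}} = \sqrt{\frac{9364}{9} + \frac{i \sqrt{113870}}{2}} \approx 32.361 + 2.6069 i$)
$n = 382032$
$\sqrt{n + k} = \sqrt{382032 + \frac{\sqrt{37456 + 18 i \sqrt{113870}}}{6}}$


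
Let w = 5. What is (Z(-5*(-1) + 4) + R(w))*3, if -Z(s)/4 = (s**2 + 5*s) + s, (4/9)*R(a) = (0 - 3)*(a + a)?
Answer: -3645/2 ≈ -1822.5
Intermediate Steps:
R(a) = -27*a/2 (R(a) = 9*((0 - 3)*(a + a))/4 = 9*(-6*a)/4 = -27*a/2)
Z(s) = -24*s - 4*s**2 (Z(s) = -4*((s**2 + 5*s) + s) = -4*(s**2 + 6*s) = -24*s - 4*s**2)
(Z(-5*(-1) + 4) + R(w))*3 = (-4*(-5*(-1) + 4)*(6 + (-5*(-1) + 4)) - 27/2*5)*3 = (-4*(5 + 4)*(6 + (5 + 4)) - 135/2)*3 = (-4*9*(6 + 9) - 135/2)*3 = (-4*9*15 - 135/2)*3 = (-540 - 135/2)*3 = -1215/2*3 = -3645/2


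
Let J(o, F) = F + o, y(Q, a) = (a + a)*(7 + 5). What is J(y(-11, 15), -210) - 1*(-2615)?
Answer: 2765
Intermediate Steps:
y(Q, a) = 24*a (y(Q, a) = (2*a)*12 = 24*a)
J(y(-11, 15), -210) - 1*(-2615) = (-210 + 24*15) - 1*(-2615) = (-210 + 360) + 2615 = 150 + 2615 = 2765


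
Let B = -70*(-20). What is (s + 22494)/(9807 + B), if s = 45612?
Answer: 68106/11207 ≈ 6.0771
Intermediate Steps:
B = 1400
(s + 22494)/(9807 + B) = (45612 + 22494)/(9807 + 1400) = 68106/11207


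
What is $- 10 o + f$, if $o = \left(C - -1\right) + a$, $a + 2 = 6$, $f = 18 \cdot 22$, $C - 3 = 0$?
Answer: $316$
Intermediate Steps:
$C = 3$ ($C = 3 + 0 = 3$)
$f = 396$
$a = 4$ ($a = -2 + 6 = 4$)
$o = 8$ ($o = \left(3 - -1\right) + 4 = \left(3 + 1\right) + 4 = 4 + 4 = 8$)
$- 10 o + f = \left(-10\right) 8 + 396 = -80 + 396 = 316$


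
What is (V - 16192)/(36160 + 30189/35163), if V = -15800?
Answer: -374978232/423841423 ≈ -0.88471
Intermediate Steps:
(V - 16192)/(36160 + 30189/35163) = (-15800 - 16192)/(36160 + 30189/35163) = -31992/(36160 + 30189*(1/35163)) = -31992/(36160 + 10063/11721) = -31992/423841423/11721 = -31992*11721/423841423 = -374978232/423841423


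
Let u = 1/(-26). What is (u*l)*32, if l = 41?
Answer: -656/13 ≈ -50.462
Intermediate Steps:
u = -1/26 ≈ -0.038462
(u*l)*32 = -1/26*41*32 = -41/26*32 = -656/13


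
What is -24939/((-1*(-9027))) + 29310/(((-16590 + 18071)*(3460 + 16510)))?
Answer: -481908862/174495863 ≈ -2.7617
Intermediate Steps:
-24939/((-1*(-9027))) + 29310/(((-16590 + 18071)*(3460 + 16510))) = -24939/9027 + 29310/((1481*19970)) = -24939*1/9027 + 29310/29575570 = -163/59 + 29310*(1/29575570) = -163/59 + 2931/2957557 = -481908862/174495863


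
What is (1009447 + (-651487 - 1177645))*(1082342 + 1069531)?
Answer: -1763858020005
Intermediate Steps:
(1009447 + (-651487 - 1177645))*(1082342 + 1069531) = (1009447 - 1829132)*2151873 = -819685*2151873 = -1763858020005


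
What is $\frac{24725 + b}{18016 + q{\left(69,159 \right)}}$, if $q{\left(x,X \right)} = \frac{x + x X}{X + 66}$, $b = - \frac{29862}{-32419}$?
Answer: $\frac{12023844555}{8784770944} \approx 1.3687$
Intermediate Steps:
$b = \frac{29862}{32419}$ ($b = \left(-29862\right) \left(- \frac{1}{32419}\right) = \frac{29862}{32419} \approx 0.92113$)
$q{\left(x,X \right)} = \frac{x + X x}{66 + X}$
$\frac{24725 + b}{18016 + q{\left(69,159 \right)}} = \frac{24725 + \frac{29862}{32419}}{18016 + \frac{69 \left(1 + 159\right)}{66 + 159}} = \frac{801589637}{32419 \left(18016 + 69 \cdot \frac{1}{225} \cdot 160\right)} = \frac{801589637}{32419 \left(18016 + \frac{736}{15}\right)} = \frac{801589637}{32419 \cdot \frac{270976}{15}} = \frac{801589637}{32419} \cdot \frac{15}{270976} = \frac{12023844555}{8784770944}$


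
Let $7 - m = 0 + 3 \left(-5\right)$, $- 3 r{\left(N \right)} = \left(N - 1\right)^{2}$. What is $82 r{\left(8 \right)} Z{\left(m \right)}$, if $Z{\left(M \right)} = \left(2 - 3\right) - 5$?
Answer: $8036$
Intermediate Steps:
$r{\left(N \right)} = - \frac{\left(-1 + N\right)^{2}}{3}$ ($r{\left(N \right)} = - \frac{\left(N - 1\right)^{2}}{3} = - \frac{\left(-1 + N\right)^{2}}{3}$)
$m = 22$ ($m = 7 - \left(0 + 3 \left(-5\right)\right) = 7 - \left(0 - 15\right) = 7 - -15 = 7 + 15 = 22$)
$Z{\left(M \right)} = -6$ ($Z{\left(M \right)} = -1 - 5 = -6$)
$82 r{\left(8 \right)} Z{\left(m \right)} = 82 \left(- \frac{\left(-1 + 8\right)^{2}}{3}\right) \left(-6\right) = 82 \left(- \frac{7^{2}}{3}\right) \left(-6\right) = 82 \left(\left(- \frac{1}{3}\right) 49\right) \left(-6\right) = 82 \left(- \frac{49}{3}\right) \left(-6\right) = \left(- \frac{4018}{3}\right) \left(-6\right) = 8036$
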